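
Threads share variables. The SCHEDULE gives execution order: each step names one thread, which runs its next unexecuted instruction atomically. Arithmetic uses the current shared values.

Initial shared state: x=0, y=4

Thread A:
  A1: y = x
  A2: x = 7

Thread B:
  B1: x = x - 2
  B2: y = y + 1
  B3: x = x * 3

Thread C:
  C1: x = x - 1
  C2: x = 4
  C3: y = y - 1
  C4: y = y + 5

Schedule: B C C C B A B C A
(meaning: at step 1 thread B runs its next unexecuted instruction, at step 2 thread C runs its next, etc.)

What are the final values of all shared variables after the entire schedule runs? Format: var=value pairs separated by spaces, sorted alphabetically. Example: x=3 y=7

Step 1: thread B executes B1 (x = x - 2). Shared: x=-2 y=4. PCs: A@0 B@1 C@0
Step 2: thread C executes C1 (x = x - 1). Shared: x=-3 y=4. PCs: A@0 B@1 C@1
Step 3: thread C executes C2 (x = 4). Shared: x=4 y=4. PCs: A@0 B@1 C@2
Step 4: thread C executes C3 (y = y - 1). Shared: x=4 y=3. PCs: A@0 B@1 C@3
Step 5: thread B executes B2 (y = y + 1). Shared: x=4 y=4. PCs: A@0 B@2 C@3
Step 6: thread A executes A1 (y = x). Shared: x=4 y=4. PCs: A@1 B@2 C@3
Step 7: thread B executes B3 (x = x * 3). Shared: x=12 y=4. PCs: A@1 B@3 C@3
Step 8: thread C executes C4 (y = y + 5). Shared: x=12 y=9. PCs: A@1 B@3 C@4
Step 9: thread A executes A2 (x = 7). Shared: x=7 y=9. PCs: A@2 B@3 C@4

Answer: x=7 y=9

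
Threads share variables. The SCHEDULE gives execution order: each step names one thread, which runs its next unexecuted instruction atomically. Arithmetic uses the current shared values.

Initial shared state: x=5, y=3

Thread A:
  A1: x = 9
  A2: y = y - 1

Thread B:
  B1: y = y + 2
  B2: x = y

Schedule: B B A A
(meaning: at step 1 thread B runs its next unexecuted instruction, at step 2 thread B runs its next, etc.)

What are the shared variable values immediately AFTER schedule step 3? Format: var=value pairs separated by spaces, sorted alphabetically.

Step 1: thread B executes B1 (y = y + 2). Shared: x=5 y=5. PCs: A@0 B@1
Step 2: thread B executes B2 (x = y). Shared: x=5 y=5. PCs: A@0 B@2
Step 3: thread A executes A1 (x = 9). Shared: x=9 y=5. PCs: A@1 B@2

Answer: x=9 y=5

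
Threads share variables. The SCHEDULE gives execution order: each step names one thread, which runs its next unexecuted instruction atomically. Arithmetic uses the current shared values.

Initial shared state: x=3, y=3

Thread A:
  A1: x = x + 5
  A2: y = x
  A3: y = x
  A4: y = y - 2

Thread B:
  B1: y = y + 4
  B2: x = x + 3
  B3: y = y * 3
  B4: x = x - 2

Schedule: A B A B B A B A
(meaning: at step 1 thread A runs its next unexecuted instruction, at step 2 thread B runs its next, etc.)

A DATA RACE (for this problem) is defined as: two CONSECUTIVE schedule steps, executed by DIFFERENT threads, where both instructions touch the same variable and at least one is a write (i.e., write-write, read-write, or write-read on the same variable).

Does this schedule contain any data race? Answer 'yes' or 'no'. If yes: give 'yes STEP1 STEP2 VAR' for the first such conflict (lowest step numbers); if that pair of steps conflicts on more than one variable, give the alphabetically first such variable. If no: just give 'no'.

Steps 1,2: A(r=x,w=x) vs B(r=y,w=y). No conflict.
Steps 2,3: B(y = y + 4) vs A(y = x). RACE on y (W-W).
Steps 3,4: A(y = x) vs B(x = x + 3). RACE on x (R-W).
Steps 4,5: same thread (B). No race.
Steps 5,6: B(y = y * 3) vs A(y = x). RACE on y (W-W).
Steps 6,7: A(y = x) vs B(x = x - 2). RACE on x (R-W).
Steps 7,8: B(r=x,w=x) vs A(r=y,w=y). No conflict.
First conflict at steps 2,3.

Answer: yes 2 3 y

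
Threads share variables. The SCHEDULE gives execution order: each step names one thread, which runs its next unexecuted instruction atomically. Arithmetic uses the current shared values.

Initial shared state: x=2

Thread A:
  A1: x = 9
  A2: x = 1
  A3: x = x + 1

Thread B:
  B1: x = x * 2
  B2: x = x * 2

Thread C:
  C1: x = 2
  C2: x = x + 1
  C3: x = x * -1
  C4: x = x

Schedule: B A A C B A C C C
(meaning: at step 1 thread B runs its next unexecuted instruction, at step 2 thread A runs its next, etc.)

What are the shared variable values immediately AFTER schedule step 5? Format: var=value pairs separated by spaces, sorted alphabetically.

Answer: x=4

Derivation:
Step 1: thread B executes B1 (x = x * 2). Shared: x=4. PCs: A@0 B@1 C@0
Step 2: thread A executes A1 (x = 9). Shared: x=9. PCs: A@1 B@1 C@0
Step 3: thread A executes A2 (x = 1). Shared: x=1. PCs: A@2 B@1 C@0
Step 4: thread C executes C1 (x = 2). Shared: x=2. PCs: A@2 B@1 C@1
Step 5: thread B executes B2 (x = x * 2). Shared: x=4. PCs: A@2 B@2 C@1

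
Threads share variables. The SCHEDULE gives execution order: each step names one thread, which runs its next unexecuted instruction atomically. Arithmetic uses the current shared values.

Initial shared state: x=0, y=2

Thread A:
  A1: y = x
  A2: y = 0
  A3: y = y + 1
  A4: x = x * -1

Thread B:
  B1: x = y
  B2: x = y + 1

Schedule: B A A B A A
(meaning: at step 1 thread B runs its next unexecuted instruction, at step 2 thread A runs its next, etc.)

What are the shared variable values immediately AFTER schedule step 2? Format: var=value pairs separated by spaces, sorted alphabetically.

Step 1: thread B executes B1 (x = y). Shared: x=2 y=2. PCs: A@0 B@1
Step 2: thread A executes A1 (y = x). Shared: x=2 y=2. PCs: A@1 B@1

Answer: x=2 y=2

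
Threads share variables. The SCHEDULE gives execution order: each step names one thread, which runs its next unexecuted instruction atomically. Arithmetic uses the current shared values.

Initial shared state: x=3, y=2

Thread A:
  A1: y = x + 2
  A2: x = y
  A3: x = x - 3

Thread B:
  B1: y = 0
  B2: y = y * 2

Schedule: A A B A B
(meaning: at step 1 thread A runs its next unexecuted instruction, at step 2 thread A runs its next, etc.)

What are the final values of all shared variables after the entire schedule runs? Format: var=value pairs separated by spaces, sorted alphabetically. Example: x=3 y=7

Step 1: thread A executes A1 (y = x + 2). Shared: x=3 y=5. PCs: A@1 B@0
Step 2: thread A executes A2 (x = y). Shared: x=5 y=5. PCs: A@2 B@0
Step 3: thread B executes B1 (y = 0). Shared: x=5 y=0. PCs: A@2 B@1
Step 4: thread A executes A3 (x = x - 3). Shared: x=2 y=0. PCs: A@3 B@1
Step 5: thread B executes B2 (y = y * 2). Shared: x=2 y=0. PCs: A@3 B@2

Answer: x=2 y=0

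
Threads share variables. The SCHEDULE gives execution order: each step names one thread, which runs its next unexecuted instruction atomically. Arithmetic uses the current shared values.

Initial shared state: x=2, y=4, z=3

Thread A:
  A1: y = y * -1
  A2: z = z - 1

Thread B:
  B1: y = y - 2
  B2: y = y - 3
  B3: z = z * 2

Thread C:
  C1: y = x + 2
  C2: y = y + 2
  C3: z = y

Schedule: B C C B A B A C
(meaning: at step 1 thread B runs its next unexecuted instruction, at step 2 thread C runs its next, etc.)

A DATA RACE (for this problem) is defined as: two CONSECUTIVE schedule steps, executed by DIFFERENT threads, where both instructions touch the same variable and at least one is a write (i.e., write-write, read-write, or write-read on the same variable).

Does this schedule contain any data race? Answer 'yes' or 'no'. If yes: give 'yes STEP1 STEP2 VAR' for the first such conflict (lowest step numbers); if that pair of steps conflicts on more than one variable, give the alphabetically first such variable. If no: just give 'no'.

Answer: yes 1 2 y

Derivation:
Steps 1,2: B(y = y - 2) vs C(y = x + 2). RACE on y (W-W).
Steps 2,3: same thread (C). No race.
Steps 3,4: C(y = y + 2) vs B(y = y - 3). RACE on y (W-W).
Steps 4,5: B(y = y - 3) vs A(y = y * -1). RACE on y (W-W).
Steps 5,6: A(r=y,w=y) vs B(r=z,w=z). No conflict.
Steps 6,7: B(z = z * 2) vs A(z = z - 1). RACE on z (W-W).
Steps 7,8: A(z = z - 1) vs C(z = y). RACE on z (W-W).
First conflict at steps 1,2.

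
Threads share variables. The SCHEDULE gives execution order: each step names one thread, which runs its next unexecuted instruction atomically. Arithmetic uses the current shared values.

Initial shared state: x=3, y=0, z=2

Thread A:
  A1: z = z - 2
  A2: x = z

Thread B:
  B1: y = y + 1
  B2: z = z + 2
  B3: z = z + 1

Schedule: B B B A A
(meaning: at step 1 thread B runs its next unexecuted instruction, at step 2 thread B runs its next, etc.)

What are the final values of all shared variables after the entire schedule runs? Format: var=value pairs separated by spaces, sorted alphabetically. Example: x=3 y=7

Answer: x=3 y=1 z=3

Derivation:
Step 1: thread B executes B1 (y = y + 1). Shared: x=3 y=1 z=2. PCs: A@0 B@1
Step 2: thread B executes B2 (z = z + 2). Shared: x=3 y=1 z=4. PCs: A@0 B@2
Step 3: thread B executes B3 (z = z + 1). Shared: x=3 y=1 z=5. PCs: A@0 B@3
Step 4: thread A executes A1 (z = z - 2). Shared: x=3 y=1 z=3. PCs: A@1 B@3
Step 5: thread A executes A2 (x = z). Shared: x=3 y=1 z=3. PCs: A@2 B@3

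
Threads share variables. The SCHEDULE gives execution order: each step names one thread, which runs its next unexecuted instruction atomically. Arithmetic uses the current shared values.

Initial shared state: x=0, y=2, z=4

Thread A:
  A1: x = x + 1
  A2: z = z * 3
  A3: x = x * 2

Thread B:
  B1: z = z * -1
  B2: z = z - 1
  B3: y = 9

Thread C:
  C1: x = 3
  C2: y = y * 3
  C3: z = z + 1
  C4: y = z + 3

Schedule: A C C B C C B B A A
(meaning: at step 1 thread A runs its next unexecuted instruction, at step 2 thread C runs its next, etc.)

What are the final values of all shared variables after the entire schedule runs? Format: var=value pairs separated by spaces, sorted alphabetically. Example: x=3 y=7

Answer: x=6 y=9 z=-12

Derivation:
Step 1: thread A executes A1 (x = x + 1). Shared: x=1 y=2 z=4. PCs: A@1 B@0 C@0
Step 2: thread C executes C1 (x = 3). Shared: x=3 y=2 z=4. PCs: A@1 B@0 C@1
Step 3: thread C executes C2 (y = y * 3). Shared: x=3 y=6 z=4. PCs: A@1 B@0 C@2
Step 4: thread B executes B1 (z = z * -1). Shared: x=3 y=6 z=-4. PCs: A@1 B@1 C@2
Step 5: thread C executes C3 (z = z + 1). Shared: x=3 y=6 z=-3. PCs: A@1 B@1 C@3
Step 6: thread C executes C4 (y = z + 3). Shared: x=3 y=0 z=-3. PCs: A@1 B@1 C@4
Step 7: thread B executes B2 (z = z - 1). Shared: x=3 y=0 z=-4. PCs: A@1 B@2 C@4
Step 8: thread B executes B3 (y = 9). Shared: x=3 y=9 z=-4. PCs: A@1 B@3 C@4
Step 9: thread A executes A2 (z = z * 3). Shared: x=3 y=9 z=-12. PCs: A@2 B@3 C@4
Step 10: thread A executes A3 (x = x * 2). Shared: x=6 y=9 z=-12. PCs: A@3 B@3 C@4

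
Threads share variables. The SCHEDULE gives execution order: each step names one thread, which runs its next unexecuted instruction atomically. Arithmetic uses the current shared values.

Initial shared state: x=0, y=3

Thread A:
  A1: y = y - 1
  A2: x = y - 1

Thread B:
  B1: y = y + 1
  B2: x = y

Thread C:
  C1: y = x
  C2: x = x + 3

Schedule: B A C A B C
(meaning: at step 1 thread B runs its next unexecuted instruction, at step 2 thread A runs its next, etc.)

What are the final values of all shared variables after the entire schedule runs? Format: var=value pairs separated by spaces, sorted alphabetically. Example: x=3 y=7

Step 1: thread B executes B1 (y = y + 1). Shared: x=0 y=4. PCs: A@0 B@1 C@0
Step 2: thread A executes A1 (y = y - 1). Shared: x=0 y=3. PCs: A@1 B@1 C@0
Step 3: thread C executes C1 (y = x). Shared: x=0 y=0. PCs: A@1 B@1 C@1
Step 4: thread A executes A2 (x = y - 1). Shared: x=-1 y=0. PCs: A@2 B@1 C@1
Step 5: thread B executes B2 (x = y). Shared: x=0 y=0. PCs: A@2 B@2 C@1
Step 6: thread C executes C2 (x = x + 3). Shared: x=3 y=0. PCs: A@2 B@2 C@2

Answer: x=3 y=0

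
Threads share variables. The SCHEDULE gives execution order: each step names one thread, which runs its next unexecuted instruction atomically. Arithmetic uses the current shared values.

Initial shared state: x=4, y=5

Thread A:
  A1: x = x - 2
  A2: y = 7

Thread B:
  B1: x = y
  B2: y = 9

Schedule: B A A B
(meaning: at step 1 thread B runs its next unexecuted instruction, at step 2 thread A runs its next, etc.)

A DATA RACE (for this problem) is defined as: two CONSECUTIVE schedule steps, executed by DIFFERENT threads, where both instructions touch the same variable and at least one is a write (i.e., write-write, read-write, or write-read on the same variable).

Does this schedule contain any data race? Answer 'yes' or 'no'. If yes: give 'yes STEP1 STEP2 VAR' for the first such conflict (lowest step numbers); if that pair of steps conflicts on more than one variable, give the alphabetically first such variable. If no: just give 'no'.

Steps 1,2: B(x = y) vs A(x = x - 2). RACE on x (W-W).
Steps 2,3: same thread (A). No race.
Steps 3,4: A(y = 7) vs B(y = 9). RACE on y (W-W).
First conflict at steps 1,2.

Answer: yes 1 2 x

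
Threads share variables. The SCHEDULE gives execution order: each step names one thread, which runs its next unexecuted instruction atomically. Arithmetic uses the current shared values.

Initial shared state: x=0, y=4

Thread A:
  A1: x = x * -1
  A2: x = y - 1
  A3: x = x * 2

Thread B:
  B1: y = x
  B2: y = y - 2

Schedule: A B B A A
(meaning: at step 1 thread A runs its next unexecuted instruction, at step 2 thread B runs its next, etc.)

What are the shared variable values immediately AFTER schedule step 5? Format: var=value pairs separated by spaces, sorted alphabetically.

Step 1: thread A executes A1 (x = x * -1). Shared: x=0 y=4. PCs: A@1 B@0
Step 2: thread B executes B1 (y = x). Shared: x=0 y=0. PCs: A@1 B@1
Step 3: thread B executes B2 (y = y - 2). Shared: x=0 y=-2. PCs: A@1 B@2
Step 4: thread A executes A2 (x = y - 1). Shared: x=-3 y=-2. PCs: A@2 B@2
Step 5: thread A executes A3 (x = x * 2). Shared: x=-6 y=-2. PCs: A@3 B@2

Answer: x=-6 y=-2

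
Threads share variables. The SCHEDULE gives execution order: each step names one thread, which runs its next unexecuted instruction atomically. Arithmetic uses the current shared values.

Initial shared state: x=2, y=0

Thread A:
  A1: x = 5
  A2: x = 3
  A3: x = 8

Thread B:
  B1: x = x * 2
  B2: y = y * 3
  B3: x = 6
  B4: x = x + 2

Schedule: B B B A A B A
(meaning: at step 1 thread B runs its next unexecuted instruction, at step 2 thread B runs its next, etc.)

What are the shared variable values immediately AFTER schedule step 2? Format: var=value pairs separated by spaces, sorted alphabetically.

Answer: x=4 y=0

Derivation:
Step 1: thread B executes B1 (x = x * 2). Shared: x=4 y=0. PCs: A@0 B@1
Step 2: thread B executes B2 (y = y * 3). Shared: x=4 y=0. PCs: A@0 B@2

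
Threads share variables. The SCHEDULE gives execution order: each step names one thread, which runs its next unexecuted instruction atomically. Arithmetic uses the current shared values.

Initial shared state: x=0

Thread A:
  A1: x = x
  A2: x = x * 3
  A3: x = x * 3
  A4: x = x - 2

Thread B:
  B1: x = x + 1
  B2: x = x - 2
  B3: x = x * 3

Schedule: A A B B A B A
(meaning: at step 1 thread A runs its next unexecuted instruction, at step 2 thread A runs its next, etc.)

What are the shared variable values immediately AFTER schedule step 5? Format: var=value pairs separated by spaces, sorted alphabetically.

Answer: x=-3

Derivation:
Step 1: thread A executes A1 (x = x). Shared: x=0. PCs: A@1 B@0
Step 2: thread A executes A2 (x = x * 3). Shared: x=0. PCs: A@2 B@0
Step 3: thread B executes B1 (x = x + 1). Shared: x=1. PCs: A@2 B@1
Step 4: thread B executes B2 (x = x - 2). Shared: x=-1. PCs: A@2 B@2
Step 5: thread A executes A3 (x = x * 3). Shared: x=-3. PCs: A@3 B@2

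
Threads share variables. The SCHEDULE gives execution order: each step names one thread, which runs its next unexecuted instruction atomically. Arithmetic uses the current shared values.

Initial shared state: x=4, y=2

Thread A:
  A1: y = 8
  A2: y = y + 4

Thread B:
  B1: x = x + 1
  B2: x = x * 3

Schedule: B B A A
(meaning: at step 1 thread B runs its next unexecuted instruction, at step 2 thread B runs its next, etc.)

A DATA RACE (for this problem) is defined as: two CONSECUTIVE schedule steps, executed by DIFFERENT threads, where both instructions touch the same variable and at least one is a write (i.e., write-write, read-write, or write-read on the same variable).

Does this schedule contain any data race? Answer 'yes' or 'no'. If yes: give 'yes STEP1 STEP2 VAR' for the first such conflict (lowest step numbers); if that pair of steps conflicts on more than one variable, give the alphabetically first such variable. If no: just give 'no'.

Answer: no

Derivation:
Steps 1,2: same thread (B). No race.
Steps 2,3: B(r=x,w=x) vs A(r=-,w=y). No conflict.
Steps 3,4: same thread (A). No race.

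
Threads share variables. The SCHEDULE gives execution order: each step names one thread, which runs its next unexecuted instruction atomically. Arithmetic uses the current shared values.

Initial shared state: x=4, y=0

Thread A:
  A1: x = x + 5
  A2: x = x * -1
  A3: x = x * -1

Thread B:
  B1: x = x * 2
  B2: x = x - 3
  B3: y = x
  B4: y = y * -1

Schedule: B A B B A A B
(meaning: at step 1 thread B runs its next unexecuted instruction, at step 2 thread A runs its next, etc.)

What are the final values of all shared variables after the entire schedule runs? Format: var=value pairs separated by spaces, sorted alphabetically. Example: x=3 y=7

Step 1: thread B executes B1 (x = x * 2). Shared: x=8 y=0. PCs: A@0 B@1
Step 2: thread A executes A1 (x = x + 5). Shared: x=13 y=0. PCs: A@1 B@1
Step 3: thread B executes B2 (x = x - 3). Shared: x=10 y=0. PCs: A@1 B@2
Step 4: thread B executes B3 (y = x). Shared: x=10 y=10. PCs: A@1 B@3
Step 5: thread A executes A2 (x = x * -1). Shared: x=-10 y=10. PCs: A@2 B@3
Step 6: thread A executes A3 (x = x * -1). Shared: x=10 y=10. PCs: A@3 B@3
Step 7: thread B executes B4 (y = y * -1). Shared: x=10 y=-10. PCs: A@3 B@4

Answer: x=10 y=-10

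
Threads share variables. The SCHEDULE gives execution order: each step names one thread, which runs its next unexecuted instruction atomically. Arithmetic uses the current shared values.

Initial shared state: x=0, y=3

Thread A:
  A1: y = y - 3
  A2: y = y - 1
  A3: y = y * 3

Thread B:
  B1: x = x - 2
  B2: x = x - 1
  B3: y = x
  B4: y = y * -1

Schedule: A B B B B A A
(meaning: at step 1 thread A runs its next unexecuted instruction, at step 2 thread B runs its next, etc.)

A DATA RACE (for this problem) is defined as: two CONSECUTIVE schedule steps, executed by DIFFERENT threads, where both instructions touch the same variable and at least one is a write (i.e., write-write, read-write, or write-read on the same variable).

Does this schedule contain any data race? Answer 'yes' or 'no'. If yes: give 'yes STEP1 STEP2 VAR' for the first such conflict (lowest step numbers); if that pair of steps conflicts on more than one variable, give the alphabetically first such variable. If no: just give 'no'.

Answer: yes 5 6 y

Derivation:
Steps 1,2: A(r=y,w=y) vs B(r=x,w=x). No conflict.
Steps 2,3: same thread (B). No race.
Steps 3,4: same thread (B). No race.
Steps 4,5: same thread (B). No race.
Steps 5,6: B(y = y * -1) vs A(y = y - 1). RACE on y (W-W).
Steps 6,7: same thread (A). No race.
First conflict at steps 5,6.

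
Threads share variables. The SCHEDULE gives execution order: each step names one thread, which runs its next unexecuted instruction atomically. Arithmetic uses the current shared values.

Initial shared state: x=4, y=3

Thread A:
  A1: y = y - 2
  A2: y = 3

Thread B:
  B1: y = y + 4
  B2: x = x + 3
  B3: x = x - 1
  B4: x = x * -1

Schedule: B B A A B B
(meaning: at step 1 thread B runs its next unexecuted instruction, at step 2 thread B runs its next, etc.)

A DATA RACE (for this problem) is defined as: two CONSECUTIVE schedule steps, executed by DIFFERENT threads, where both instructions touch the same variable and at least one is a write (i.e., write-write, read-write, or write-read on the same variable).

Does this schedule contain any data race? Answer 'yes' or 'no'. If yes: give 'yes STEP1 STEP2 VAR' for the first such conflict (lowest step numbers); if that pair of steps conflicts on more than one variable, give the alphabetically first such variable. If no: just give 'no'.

Answer: no

Derivation:
Steps 1,2: same thread (B). No race.
Steps 2,3: B(r=x,w=x) vs A(r=y,w=y). No conflict.
Steps 3,4: same thread (A). No race.
Steps 4,5: A(r=-,w=y) vs B(r=x,w=x). No conflict.
Steps 5,6: same thread (B). No race.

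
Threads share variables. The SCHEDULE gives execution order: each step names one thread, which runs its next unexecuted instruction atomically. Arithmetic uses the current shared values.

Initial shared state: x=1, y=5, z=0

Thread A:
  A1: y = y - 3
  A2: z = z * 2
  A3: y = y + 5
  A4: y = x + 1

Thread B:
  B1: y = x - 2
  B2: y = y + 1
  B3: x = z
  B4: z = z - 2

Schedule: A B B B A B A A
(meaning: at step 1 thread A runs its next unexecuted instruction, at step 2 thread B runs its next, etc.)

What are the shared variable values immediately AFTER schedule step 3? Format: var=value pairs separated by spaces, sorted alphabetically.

Step 1: thread A executes A1 (y = y - 3). Shared: x=1 y=2 z=0. PCs: A@1 B@0
Step 2: thread B executes B1 (y = x - 2). Shared: x=1 y=-1 z=0. PCs: A@1 B@1
Step 3: thread B executes B2 (y = y + 1). Shared: x=1 y=0 z=0. PCs: A@1 B@2

Answer: x=1 y=0 z=0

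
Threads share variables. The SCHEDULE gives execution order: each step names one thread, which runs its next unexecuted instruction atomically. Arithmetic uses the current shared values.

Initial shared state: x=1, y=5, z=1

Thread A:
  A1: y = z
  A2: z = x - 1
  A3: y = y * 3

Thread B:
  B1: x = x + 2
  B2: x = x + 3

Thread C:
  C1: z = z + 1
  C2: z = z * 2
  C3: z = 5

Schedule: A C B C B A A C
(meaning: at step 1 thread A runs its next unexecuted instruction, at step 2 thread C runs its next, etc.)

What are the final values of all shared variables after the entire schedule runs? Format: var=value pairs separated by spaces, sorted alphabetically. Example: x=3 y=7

Step 1: thread A executes A1 (y = z). Shared: x=1 y=1 z=1. PCs: A@1 B@0 C@0
Step 2: thread C executes C1 (z = z + 1). Shared: x=1 y=1 z=2. PCs: A@1 B@0 C@1
Step 3: thread B executes B1 (x = x + 2). Shared: x=3 y=1 z=2. PCs: A@1 B@1 C@1
Step 4: thread C executes C2 (z = z * 2). Shared: x=3 y=1 z=4. PCs: A@1 B@1 C@2
Step 5: thread B executes B2 (x = x + 3). Shared: x=6 y=1 z=4. PCs: A@1 B@2 C@2
Step 6: thread A executes A2 (z = x - 1). Shared: x=6 y=1 z=5. PCs: A@2 B@2 C@2
Step 7: thread A executes A3 (y = y * 3). Shared: x=6 y=3 z=5. PCs: A@3 B@2 C@2
Step 8: thread C executes C3 (z = 5). Shared: x=6 y=3 z=5. PCs: A@3 B@2 C@3

Answer: x=6 y=3 z=5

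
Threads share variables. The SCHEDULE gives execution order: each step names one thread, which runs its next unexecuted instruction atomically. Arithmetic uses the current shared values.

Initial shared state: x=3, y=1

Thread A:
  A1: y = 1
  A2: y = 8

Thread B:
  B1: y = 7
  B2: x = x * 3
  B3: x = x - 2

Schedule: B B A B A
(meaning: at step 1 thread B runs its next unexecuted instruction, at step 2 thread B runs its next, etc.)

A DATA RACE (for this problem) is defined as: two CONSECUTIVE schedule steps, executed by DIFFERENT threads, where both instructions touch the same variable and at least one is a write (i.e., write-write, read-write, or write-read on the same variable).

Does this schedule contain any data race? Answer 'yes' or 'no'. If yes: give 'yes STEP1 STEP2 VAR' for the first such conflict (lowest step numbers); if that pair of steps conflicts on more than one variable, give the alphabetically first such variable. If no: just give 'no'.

Answer: no

Derivation:
Steps 1,2: same thread (B). No race.
Steps 2,3: B(r=x,w=x) vs A(r=-,w=y). No conflict.
Steps 3,4: A(r=-,w=y) vs B(r=x,w=x). No conflict.
Steps 4,5: B(r=x,w=x) vs A(r=-,w=y). No conflict.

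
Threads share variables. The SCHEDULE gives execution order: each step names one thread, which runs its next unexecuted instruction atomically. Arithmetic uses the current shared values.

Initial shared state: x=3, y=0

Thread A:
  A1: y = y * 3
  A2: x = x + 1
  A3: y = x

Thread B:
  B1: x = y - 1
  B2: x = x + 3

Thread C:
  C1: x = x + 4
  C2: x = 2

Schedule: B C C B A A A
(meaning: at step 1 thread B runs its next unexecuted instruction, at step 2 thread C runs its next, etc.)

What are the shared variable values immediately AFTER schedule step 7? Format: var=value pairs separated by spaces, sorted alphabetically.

Answer: x=6 y=6

Derivation:
Step 1: thread B executes B1 (x = y - 1). Shared: x=-1 y=0. PCs: A@0 B@1 C@0
Step 2: thread C executes C1 (x = x + 4). Shared: x=3 y=0. PCs: A@0 B@1 C@1
Step 3: thread C executes C2 (x = 2). Shared: x=2 y=0. PCs: A@0 B@1 C@2
Step 4: thread B executes B2 (x = x + 3). Shared: x=5 y=0. PCs: A@0 B@2 C@2
Step 5: thread A executes A1 (y = y * 3). Shared: x=5 y=0. PCs: A@1 B@2 C@2
Step 6: thread A executes A2 (x = x + 1). Shared: x=6 y=0. PCs: A@2 B@2 C@2
Step 7: thread A executes A3 (y = x). Shared: x=6 y=6. PCs: A@3 B@2 C@2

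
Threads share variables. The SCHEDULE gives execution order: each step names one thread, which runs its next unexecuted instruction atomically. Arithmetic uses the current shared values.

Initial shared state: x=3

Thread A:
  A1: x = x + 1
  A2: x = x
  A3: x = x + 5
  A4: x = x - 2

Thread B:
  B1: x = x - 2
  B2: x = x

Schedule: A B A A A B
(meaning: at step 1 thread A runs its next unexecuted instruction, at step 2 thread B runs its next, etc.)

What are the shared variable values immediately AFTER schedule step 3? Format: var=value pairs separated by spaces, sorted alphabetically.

Step 1: thread A executes A1 (x = x + 1). Shared: x=4. PCs: A@1 B@0
Step 2: thread B executes B1 (x = x - 2). Shared: x=2. PCs: A@1 B@1
Step 3: thread A executes A2 (x = x). Shared: x=2. PCs: A@2 B@1

Answer: x=2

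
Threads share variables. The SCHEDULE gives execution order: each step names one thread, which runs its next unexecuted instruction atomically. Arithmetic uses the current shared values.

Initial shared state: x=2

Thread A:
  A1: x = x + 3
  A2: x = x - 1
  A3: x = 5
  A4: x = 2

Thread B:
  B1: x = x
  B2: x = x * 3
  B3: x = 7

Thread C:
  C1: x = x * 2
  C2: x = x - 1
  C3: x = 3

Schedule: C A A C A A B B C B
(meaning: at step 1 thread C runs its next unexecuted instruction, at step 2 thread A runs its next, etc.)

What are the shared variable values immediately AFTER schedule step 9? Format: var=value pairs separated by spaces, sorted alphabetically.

Step 1: thread C executes C1 (x = x * 2). Shared: x=4. PCs: A@0 B@0 C@1
Step 2: thread A executes A1 (x = x + 3). Shared: x=7. PCs: A@1 B@0 C@1
Step 3: thread A executes A2 (x = x - 1). Shared: x=6. PCs: A@2 B@0 C@1
Step 4: thread C executes C2 (x = x - 1). Shared: x=5. PCs: A@2 B@0 C@2
Step 5: thread A executes A3 (x = 5). Shared: x=5. PCs: A@3 B@0 C@2
Step 6: thread A executes A4 (x = 2). Shared: x=2. PCs: A@4 B@0 C@2
Step 7: thread B executes B1 (x = x). Shared: x=2. PCs: A@4 B@1 C@2
Step 8: thread B executes B2 (x = x * 3). Shared: x=6. PCs: A@4 B@2 C@2
Step 9: thread C executes C3 (x = 3). Shared: x=3. PCs: A@4 B@2 C@3

Answer: x=3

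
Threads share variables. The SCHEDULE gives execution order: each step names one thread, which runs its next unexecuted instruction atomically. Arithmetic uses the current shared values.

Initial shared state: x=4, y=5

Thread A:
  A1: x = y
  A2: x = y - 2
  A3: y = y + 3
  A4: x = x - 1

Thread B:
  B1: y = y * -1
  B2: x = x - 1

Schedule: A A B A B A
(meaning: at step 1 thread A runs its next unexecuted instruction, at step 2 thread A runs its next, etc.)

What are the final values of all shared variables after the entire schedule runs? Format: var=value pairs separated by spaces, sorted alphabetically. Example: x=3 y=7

Answer: x=1 y=-2

Derivation:
Step 1: thread A executes A1 (x = y). Shared: x=5 y=5. PCs: A@1 B@0
Step 2: thread A executes A2 (x = y - 2). Shared: x=3 y=5. PCs: A@2 B@0
Step 3: thread B executes B1 (y = y * -1). Shared: x=3 y=-5. PCs: A@2 B@1
Step 4: thread A executes A3 (y = y + 3). Shared: x=3 y=-2. PCs: A@3 B@1
Step 5: thread B executes B2 (x = x - 1). Shared: x=2 y=-2. PCs: A@3 B@2
Step 6: thread A executes A4 (x = x - 1). Shared: x=1 y=-2. PCs: A@4 B@2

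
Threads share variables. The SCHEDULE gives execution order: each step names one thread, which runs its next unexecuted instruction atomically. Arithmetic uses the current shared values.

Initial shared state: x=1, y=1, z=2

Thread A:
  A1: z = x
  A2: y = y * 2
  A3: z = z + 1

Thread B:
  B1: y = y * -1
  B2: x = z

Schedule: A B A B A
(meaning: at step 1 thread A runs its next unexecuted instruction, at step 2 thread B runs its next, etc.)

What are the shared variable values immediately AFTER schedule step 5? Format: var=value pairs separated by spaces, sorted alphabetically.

Answer: x=1 y=-2 z=2

Derivation:
Step 1: thread A executes A1 (z = x). Shared: x=1 y=1 z=1. PCs: A@1 B@0
Step 2: thread B executes B1 (y = y * -1). Shared: x=1 y=-1 z=1. PCs: A@1 B@1
Step 3: thread A executes A2 (y = y * 2). Shared: x=1 y=-2 z=1. PCs: A@2 B@1
Step 4: thread B executes B2 (x = z). Shared: x=1 y=-2 z=1. PCs: A@2 B@2
Step 5: thread A executes A3 (z = z + 1). Shared: x=1 y=-2 z=2. PCs: A@3 B@2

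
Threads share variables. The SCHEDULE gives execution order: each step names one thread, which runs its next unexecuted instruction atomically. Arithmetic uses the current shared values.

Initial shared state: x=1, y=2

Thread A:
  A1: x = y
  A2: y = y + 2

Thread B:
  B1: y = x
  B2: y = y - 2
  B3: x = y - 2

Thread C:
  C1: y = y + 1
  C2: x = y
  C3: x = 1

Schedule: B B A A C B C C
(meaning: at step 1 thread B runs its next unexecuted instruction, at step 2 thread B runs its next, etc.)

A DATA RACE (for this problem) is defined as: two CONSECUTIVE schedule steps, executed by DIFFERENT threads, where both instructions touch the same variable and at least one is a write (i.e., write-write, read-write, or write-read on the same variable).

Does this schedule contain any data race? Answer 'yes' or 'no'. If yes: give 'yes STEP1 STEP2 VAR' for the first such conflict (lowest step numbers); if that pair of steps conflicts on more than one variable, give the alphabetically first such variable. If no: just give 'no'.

Steps 1,2: same thread (B). No race.
Steps 2,3: B(y = y - 2) vs A(x = y). RACE on y (W-R).
Steps 3,4: same thread (A). No race.
Steps 4,5: A(y = y + 2) vs C(y = y + 1). RACE on y (W-W).
Steps 5,6: C(y = y + 1) vs B(x = y - 2). RACE on y (W-R).
Steps 6,7: B(x = y - 2) vs C(x = y). RACE on x (W-W).
Steps 7,8: same thread (C). No race.
First conflict at steps 2,3.

Answer: yes 2 3 y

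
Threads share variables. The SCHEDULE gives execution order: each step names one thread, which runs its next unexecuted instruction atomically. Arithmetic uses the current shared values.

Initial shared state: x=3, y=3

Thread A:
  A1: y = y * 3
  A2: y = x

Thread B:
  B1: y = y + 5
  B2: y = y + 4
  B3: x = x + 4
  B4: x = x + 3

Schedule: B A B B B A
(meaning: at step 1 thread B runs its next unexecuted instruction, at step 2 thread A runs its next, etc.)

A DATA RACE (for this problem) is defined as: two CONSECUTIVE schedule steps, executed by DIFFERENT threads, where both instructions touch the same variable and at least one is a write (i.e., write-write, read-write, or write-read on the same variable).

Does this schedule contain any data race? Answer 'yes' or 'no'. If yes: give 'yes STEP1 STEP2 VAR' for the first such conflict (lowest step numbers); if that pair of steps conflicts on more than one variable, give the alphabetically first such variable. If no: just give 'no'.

Answer: yes 1 2 y

Derivation:
Steps 1,2: B(y = y + 5) vs A(y = y * 3). RACE on y (W-W).
Steps 2,3: A(y = y * 3) vs B(y = y + 4). RACE on y (W-W).
Steps 3,4: same thread (B). No race.
Steps 4,5: same thread (B). No race.
Steps 5,6: B(x = x + 3) vs A(y = x). RACE on x (W-R).
First conflict at steps 1,2.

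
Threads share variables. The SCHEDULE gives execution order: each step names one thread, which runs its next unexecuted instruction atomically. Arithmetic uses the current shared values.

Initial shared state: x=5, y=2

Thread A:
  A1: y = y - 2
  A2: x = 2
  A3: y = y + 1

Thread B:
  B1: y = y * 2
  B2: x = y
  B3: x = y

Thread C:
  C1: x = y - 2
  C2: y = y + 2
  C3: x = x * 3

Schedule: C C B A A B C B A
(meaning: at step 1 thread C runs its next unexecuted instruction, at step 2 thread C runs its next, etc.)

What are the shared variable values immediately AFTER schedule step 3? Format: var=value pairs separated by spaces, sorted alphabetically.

Step 1: thread C executes C1 (x = y - 2). Shared: x=0 y=2. PCs: A@0 B@0 C@1
Step 2: thread C executes C2 (y = y + 2). Shared: x=0 y=4. PCs: A@0 B@0 C@2
Step 3: thread B executes B1 (y = y * 2). Shared: x=0 y=8. PCs: A@0 B@1 C@2

Answer: x=0 y=8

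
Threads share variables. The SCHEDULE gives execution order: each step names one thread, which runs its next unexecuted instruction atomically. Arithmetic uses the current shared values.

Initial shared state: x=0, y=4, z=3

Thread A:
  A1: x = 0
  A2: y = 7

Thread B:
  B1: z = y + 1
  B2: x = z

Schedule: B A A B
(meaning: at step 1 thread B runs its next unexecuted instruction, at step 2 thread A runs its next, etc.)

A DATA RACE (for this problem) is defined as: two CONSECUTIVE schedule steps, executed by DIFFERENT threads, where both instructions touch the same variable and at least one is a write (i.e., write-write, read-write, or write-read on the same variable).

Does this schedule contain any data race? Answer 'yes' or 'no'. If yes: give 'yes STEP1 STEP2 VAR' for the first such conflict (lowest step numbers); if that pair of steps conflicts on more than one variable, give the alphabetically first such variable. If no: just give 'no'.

Answer: no

Derivation:
Steps 1,2: B(r=y,w=z) vs A(r=-,w=x). No conflict.
Steps 2,3: same thread (A). No race.
Steps 3,4: A(r=-,w=y) vs B(r=z,w=x). No conflict.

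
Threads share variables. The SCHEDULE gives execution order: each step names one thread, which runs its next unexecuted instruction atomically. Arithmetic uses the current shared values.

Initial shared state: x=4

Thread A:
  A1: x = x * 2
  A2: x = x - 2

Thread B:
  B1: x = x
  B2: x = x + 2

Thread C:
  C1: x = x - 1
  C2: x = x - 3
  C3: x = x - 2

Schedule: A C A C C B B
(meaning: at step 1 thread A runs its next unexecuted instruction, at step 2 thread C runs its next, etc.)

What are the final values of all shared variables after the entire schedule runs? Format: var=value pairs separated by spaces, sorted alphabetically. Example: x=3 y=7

Step 1: thread A executes A1 (x = x * 2). Shared: x=8. PCs: A@1 B@0 C@0
Step 2: thread C executes C1 (x = x - 1). Shared: x=7. PCs: A@1 B@0 C@1
Step 3: thread A executes A2 (x = x - 2). Shared: x=5. PCs: A@2 B@0 C@1
Step 4: thread C executes C2 (x = x - 3). Shared: x=2. PCs: A@2 B@0 C@2
Step 5: thread C executes C3 (x = x - 2). Shared: x=0. PCs: A@2 B@0 C@3
Step 6: thread B executes B1 (x = x). Shared: x=0. PCs: A@2 B@1 C@3
Step 7: thread B executes B2 (x = x + 2). Shared: x=2. PCs: A@2 B@2 C@3

Answer: x=2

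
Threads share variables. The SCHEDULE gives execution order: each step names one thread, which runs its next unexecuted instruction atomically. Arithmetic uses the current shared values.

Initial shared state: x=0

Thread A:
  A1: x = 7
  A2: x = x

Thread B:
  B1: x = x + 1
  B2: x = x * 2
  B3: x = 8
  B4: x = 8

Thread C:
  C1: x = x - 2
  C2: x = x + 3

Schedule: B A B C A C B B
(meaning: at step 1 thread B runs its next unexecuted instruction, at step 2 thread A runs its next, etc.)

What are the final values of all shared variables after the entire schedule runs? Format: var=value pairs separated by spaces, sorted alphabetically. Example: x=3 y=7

Step 1: thread B executes B1 (x = x + 1). Shared: x=1. PCs: A@0 B@1 C@0
Step 2: thread A executes A1 (x = 7). Shared: x=7. PCs: A@1 B@1 C@0
Step 3: thread B executes B2 (x = x * 2). Shared: x=14. PCs: A@1 B@2 C@0
Step 4: thread C executes C1 (x = x - 2). Shared: x=12. PCs: A@1 B@2 C@1
Step 5: thread A executes A2 (x = x). Shared: x=12. PCs: A@2 B@2 C@1
Step 6: thread C executes C2 (x = x + 3). Shared: x=15. PCs: A@2 B@2 C@2
Step 7: thread B executes B3 (x = 8). Shared: x=8. PCs: A@2 B@3 C@2
Step 8: thread B executes B4 (x = 8). Shared: x=8. PCs: A@2 B@4 C@2

Answer: x=8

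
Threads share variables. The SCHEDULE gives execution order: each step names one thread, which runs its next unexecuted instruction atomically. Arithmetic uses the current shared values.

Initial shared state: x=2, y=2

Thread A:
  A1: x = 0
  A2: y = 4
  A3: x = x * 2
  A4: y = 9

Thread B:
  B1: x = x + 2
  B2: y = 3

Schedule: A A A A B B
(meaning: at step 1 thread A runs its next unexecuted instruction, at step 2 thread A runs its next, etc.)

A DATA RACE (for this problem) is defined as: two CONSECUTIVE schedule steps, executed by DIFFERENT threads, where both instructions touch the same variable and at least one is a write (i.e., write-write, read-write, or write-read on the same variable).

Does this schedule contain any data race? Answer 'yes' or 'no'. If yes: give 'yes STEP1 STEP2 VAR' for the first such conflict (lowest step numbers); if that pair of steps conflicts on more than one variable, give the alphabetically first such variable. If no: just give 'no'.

Answer: no

Derivation:
Steps 1,2: same thread (A). No race.
Steps 2,3: same thread (A). No race.
Steps 3,4: same thread (A). No race.
Steps 4,5: A(r=-,w=y) vs B(r=x,w=x). No conflict.
Steps 5,6: same thread (B). No race.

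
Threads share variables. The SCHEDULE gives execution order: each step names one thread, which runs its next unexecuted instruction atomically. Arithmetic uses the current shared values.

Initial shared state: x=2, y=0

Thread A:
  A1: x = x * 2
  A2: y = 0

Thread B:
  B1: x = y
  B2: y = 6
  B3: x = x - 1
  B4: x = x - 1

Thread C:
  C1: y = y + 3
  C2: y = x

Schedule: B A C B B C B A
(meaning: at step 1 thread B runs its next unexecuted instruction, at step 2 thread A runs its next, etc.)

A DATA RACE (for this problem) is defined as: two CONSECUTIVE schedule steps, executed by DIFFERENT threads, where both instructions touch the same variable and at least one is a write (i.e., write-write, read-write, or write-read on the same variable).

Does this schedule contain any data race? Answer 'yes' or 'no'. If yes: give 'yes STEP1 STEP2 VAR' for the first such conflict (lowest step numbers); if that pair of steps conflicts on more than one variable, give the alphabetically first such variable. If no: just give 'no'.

Steps 1,2: B(x = y) vs A(x = x * 2). RACE on x (W-W).
Steps 2,3: A(r=x,w=x) vs C(r=y,w=y). No conflict.
Steps 3,4: C(y = y + 3) vs B(y = 6). RACE on y (W-W).
Steps 4,5: same thread (B). No race.
Steps 5,6: B(x = x - 1) vs C(y = x). RACE on x (W-R).
Steps 6,7: C(y = x) vs B(x = x - 1). RACE on x (R-W).
Steps 7,8: B(r=x,w=x) vs A(r=-,w=y). No conflict.
First conflict at steps 1,2.

Answer: yes 1 2 x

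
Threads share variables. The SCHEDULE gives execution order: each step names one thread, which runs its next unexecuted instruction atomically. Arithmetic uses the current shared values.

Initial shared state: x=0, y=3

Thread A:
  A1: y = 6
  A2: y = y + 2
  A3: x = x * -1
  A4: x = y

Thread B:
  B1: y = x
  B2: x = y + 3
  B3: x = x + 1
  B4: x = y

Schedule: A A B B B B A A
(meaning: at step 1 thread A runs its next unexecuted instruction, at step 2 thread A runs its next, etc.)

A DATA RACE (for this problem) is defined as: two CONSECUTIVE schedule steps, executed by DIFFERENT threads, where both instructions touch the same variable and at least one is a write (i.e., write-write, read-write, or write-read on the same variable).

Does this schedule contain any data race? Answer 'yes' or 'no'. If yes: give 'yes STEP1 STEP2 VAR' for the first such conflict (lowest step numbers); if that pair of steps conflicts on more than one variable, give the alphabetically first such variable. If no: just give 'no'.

Answer: yes 2 3 y

Derivation:
Steps 1,2: same thread (A). No race.
Steps 2,3: A(y = y + 2) vs B(y = x). RACE on y (W-W).
Steps 3,4: same thread (B). No race.
Steps 4,5: same thread (B). No race.
Steps 5,6: same thread (B). No race.
Steps 6,7: B(x = y) vs A(x = x * -1). RACE on x (W-W).
Steps 7,8: same thread (A). No race.
First conflict at steps 2,3.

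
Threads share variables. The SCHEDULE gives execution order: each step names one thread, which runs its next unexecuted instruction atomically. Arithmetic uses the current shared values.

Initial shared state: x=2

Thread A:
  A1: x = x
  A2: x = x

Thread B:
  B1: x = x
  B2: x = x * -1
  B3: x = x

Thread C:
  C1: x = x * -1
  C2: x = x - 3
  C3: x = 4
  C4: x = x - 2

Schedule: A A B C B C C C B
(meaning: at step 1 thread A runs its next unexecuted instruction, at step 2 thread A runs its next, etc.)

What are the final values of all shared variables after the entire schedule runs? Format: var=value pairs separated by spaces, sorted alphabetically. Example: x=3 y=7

Step 1: thread A executes A1 (x = x). Shared: x=2. PCs: A@1 B@0 C@0
Step 2: thread A executes A2 (x = x). Shared: x=2. PCs: A@2 B@0 C@0
Step 3: thread B executes B1 (x = x). Shared: x=2. PCs: A@2 B@1 C@0
Step 4: thread C executes C1 (x = x * -1). Shared: x=-2. PCs: A@2 B@1 C@1
Step 5: thread B executes B2 (x = x * -1). Shared: x=2. PCs: A@2 B@2 C@1
Step 6: thread C executes C2 (x = x - 3). Shared: x=-1. PCs: A@2 B@2 C@2
Step 7: thread C executes C3 (x = 4). Shared: x=4. PCs: A@2 B@2 C@3
Step 8: thread C executes C4 (x = x - 2). Shared: x=2. PCs: A@2 B@2 C@4
Step 9: thread B executes B3 (x = x). Shared: x=2. PCs: A@2 B@3 C@4

Answer: x=2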